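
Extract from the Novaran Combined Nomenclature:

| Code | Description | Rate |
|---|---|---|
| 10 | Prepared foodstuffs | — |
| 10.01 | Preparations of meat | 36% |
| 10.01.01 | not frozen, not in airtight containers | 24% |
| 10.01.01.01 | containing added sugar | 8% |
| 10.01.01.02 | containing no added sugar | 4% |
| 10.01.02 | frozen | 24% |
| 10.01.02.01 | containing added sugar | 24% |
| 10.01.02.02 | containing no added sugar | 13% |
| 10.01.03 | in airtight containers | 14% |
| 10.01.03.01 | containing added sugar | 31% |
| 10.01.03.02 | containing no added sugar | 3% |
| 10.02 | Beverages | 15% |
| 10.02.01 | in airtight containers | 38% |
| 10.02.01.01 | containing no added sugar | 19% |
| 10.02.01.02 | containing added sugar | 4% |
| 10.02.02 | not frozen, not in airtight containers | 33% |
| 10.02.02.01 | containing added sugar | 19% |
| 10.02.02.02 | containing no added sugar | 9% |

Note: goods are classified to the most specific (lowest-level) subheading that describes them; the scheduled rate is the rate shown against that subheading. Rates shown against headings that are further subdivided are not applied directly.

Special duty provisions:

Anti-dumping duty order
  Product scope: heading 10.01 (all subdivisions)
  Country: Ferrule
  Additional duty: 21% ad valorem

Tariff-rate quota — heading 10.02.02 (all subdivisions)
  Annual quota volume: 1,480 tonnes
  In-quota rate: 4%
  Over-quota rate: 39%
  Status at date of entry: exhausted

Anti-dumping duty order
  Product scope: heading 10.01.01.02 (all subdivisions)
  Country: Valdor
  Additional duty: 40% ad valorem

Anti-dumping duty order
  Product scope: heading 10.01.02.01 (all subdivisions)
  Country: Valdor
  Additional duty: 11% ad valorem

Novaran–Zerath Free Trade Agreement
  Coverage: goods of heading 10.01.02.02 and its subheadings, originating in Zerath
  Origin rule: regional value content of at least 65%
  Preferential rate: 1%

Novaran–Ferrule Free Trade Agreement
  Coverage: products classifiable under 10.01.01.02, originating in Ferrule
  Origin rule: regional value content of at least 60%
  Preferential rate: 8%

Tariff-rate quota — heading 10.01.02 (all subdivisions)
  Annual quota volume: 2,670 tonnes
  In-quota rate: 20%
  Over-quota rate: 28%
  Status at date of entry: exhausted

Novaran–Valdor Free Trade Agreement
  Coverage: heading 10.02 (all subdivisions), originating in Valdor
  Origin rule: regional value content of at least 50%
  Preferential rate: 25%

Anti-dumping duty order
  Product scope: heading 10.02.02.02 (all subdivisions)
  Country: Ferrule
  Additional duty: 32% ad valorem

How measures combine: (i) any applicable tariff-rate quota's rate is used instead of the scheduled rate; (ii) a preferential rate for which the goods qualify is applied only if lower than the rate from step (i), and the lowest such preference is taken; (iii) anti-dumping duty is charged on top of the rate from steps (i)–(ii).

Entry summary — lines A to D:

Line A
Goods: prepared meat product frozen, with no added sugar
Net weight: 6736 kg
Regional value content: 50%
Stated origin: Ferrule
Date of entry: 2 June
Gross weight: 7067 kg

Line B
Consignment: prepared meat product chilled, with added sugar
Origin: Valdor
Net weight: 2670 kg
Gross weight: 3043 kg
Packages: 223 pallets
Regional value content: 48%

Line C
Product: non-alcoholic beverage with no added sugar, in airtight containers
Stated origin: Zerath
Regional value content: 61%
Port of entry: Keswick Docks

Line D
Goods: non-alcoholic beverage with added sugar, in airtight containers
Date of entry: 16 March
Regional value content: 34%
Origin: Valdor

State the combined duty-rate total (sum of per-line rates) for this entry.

Line A: prepared meat product → 10.01; frozen → 10.01.02; with no added sugar → 10.01.02.02. Scheduled 13%. quota on 10.01.02 exhausted → over-quota 28%; Ferrule agreement on 10.01.01.02: 10.01.02.02 not covered; anti-dumping (Ferrule, 10.01): +21%; total 28% + 21% = 49%. → 49%.
Line B: prepared meat product → 10.01; chilled → 10.01.01; with added sugar → 10.01.01.01. Scheduled 8%. Valdor agreement on 10.02: 10.01.01.01 not covered. → 8%.
Line C: non-alcoholic beverage → 10.02; in airtight containers → 10.02.01; with no added sugar → 10.02.01.01. Scheduled 19%. Zerath agreement on 10.01.02.02: 10.02.01.01 not covered. → 19%.
Line D: non-alcoholic beverage → 10.02; in airtight containers → 10.02.01; with added sugar → 10.02.01.02. Scheduled 4%. Valdor agreement on 10.02: RVC < 50%. → 4%.
Sum: 49% + 8% + 19% + 4% = 80%.

80%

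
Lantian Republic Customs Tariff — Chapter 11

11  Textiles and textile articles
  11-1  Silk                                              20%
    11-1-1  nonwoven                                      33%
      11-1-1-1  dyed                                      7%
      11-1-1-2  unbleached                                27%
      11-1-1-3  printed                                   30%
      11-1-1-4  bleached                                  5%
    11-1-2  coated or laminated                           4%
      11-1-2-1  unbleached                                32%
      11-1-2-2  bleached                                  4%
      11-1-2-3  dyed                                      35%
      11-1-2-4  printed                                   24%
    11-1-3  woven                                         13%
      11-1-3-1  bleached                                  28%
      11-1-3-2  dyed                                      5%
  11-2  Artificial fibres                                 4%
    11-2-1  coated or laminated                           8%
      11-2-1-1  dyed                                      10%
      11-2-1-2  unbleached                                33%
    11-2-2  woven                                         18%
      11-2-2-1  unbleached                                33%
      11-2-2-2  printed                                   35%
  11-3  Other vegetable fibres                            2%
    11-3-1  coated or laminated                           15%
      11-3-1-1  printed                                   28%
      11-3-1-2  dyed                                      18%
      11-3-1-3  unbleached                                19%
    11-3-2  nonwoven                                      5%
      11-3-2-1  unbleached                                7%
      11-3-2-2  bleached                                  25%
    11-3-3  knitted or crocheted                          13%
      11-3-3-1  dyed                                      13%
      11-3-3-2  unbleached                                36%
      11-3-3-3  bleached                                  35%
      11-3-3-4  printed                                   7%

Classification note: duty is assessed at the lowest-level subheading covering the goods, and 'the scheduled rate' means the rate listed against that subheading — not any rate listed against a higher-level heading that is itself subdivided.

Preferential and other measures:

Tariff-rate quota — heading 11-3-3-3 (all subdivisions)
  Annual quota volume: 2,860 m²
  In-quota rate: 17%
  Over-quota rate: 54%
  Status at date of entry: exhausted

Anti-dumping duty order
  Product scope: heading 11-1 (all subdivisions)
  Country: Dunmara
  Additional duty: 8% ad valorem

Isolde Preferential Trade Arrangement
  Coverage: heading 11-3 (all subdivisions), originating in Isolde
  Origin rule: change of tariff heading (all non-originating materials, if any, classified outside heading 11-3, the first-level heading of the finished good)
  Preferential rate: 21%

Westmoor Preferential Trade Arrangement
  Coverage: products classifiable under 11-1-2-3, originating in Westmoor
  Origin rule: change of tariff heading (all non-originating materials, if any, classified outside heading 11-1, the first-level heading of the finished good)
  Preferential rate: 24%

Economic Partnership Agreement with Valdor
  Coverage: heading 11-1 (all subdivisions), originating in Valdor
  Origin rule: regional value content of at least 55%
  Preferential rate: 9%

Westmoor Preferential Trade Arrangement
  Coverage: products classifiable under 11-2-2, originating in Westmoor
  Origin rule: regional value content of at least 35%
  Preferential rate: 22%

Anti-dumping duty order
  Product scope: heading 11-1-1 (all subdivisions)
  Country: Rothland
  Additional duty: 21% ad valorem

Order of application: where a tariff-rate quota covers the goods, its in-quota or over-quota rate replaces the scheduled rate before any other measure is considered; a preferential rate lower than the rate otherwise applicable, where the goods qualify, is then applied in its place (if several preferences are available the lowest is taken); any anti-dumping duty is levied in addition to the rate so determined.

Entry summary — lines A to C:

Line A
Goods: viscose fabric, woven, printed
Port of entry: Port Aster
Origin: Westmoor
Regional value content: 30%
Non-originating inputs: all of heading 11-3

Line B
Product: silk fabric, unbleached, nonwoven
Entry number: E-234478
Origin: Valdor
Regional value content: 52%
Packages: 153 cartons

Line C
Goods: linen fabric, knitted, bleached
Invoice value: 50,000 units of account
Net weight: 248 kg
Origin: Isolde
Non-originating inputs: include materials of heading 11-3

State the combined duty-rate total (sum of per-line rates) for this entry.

116%

Line A: viscose → 11-2; woven → 11-2-2; printed → 11-2-2-2. Scheduled 35%. Westmoor agreement on 11-1-2-3: 11-2-2-2 not covered; Westmoor agreement on 11-2-2: RVC < 35%. → 35%.
Line B: silk → 11-1; nonwoven → 11-1-1; unbleached → 11-1-1-2. Scheduled 27%. Valdor agreement on 11-1: RVC < 55%. → 27%.
Line C: linen → 11-3; knitted → 11-3-3; bleached → 11-3-3-3. Scheduled 35%. quota on 11-3-3-3 exhausted → over-quota 54%; Isolde agreement on 11-3: CTH not met. → 54%.
Sum: 35% + 27% + 54% = 116%.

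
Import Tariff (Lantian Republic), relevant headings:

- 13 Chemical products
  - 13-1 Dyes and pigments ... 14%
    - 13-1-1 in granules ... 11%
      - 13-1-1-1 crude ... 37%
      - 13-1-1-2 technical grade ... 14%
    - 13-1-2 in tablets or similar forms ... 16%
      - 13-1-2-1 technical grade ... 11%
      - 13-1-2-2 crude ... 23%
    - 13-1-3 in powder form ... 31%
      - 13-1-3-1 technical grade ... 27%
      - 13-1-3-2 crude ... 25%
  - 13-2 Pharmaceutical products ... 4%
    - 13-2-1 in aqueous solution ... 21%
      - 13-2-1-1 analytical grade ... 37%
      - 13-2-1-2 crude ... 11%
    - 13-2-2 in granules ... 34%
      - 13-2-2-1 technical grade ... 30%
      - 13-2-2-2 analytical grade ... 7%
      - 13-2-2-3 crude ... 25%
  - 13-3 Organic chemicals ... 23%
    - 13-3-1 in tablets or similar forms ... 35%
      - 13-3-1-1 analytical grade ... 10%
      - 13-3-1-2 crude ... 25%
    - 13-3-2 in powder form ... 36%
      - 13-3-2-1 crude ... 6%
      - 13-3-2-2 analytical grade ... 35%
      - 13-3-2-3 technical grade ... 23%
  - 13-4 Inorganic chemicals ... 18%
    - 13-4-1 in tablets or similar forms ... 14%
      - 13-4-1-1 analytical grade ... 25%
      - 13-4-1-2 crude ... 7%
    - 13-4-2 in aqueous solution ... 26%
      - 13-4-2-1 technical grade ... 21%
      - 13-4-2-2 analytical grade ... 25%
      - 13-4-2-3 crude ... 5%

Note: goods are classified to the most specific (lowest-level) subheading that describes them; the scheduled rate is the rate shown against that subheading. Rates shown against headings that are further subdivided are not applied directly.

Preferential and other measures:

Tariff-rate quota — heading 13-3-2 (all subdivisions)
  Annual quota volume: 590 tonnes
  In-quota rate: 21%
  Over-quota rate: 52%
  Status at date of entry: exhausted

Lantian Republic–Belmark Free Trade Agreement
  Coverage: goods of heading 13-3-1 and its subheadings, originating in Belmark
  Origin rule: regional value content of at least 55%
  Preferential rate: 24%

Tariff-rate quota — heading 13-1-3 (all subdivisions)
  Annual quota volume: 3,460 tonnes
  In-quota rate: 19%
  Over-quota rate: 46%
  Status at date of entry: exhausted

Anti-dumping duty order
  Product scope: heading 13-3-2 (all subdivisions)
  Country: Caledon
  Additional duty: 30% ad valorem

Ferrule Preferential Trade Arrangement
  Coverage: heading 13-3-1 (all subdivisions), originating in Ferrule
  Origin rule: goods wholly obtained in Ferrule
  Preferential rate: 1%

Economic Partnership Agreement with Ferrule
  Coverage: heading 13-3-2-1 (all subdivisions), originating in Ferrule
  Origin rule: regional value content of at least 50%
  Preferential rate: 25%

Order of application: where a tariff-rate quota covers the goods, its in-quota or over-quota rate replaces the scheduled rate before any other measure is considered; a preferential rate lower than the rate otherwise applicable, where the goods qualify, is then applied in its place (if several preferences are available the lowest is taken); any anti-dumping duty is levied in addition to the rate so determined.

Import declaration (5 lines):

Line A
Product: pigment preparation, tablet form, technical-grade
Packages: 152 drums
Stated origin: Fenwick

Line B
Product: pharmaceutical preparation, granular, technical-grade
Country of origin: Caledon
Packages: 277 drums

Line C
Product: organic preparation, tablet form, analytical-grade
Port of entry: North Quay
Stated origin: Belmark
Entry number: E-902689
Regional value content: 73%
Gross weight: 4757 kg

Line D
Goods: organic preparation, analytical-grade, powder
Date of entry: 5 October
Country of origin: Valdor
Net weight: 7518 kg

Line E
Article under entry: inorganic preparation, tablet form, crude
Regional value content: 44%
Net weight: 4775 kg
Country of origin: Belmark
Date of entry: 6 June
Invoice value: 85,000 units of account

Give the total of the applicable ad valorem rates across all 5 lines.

110%

Line A: pigment → 13-1; tablet form → 13-1-2; technical-grade → 13-1-2-1. Scheduled 11%. No special measure applies. → 11%.
Line B: pharmaceutical → 13-2; granular → 13-2-2; technical-grade → 13-2-2-1. Scheduled 30%. No special measure applies. → 30%.
Line C: organic → 13-3; tablet form → 13-3-1; analytical-grade → 13-3-1-1. Scheduled 10%. Belmark agreement on 13-3-1: RVC ≥ 55% → 24% available; preference 24% not lower than 10% → no reduction. → 10%.
Line D: organic → 13-3; powder → 13-3-2; analytical-grade → 13-3-2-2. Scheduled 35%. quota on 13-3-2 exhausted → over-quota 52%. → 52%.
Line E: inorganic → 13-4; tablet form → 13-4-1; crude → 13-4-1-2. Scheduled 7%. Belmark agreement on 13-3-1: 13-4-1-2 not covered. → 7%.
Sum: 11% + 30% + 10% + 52% + 7% = 110%.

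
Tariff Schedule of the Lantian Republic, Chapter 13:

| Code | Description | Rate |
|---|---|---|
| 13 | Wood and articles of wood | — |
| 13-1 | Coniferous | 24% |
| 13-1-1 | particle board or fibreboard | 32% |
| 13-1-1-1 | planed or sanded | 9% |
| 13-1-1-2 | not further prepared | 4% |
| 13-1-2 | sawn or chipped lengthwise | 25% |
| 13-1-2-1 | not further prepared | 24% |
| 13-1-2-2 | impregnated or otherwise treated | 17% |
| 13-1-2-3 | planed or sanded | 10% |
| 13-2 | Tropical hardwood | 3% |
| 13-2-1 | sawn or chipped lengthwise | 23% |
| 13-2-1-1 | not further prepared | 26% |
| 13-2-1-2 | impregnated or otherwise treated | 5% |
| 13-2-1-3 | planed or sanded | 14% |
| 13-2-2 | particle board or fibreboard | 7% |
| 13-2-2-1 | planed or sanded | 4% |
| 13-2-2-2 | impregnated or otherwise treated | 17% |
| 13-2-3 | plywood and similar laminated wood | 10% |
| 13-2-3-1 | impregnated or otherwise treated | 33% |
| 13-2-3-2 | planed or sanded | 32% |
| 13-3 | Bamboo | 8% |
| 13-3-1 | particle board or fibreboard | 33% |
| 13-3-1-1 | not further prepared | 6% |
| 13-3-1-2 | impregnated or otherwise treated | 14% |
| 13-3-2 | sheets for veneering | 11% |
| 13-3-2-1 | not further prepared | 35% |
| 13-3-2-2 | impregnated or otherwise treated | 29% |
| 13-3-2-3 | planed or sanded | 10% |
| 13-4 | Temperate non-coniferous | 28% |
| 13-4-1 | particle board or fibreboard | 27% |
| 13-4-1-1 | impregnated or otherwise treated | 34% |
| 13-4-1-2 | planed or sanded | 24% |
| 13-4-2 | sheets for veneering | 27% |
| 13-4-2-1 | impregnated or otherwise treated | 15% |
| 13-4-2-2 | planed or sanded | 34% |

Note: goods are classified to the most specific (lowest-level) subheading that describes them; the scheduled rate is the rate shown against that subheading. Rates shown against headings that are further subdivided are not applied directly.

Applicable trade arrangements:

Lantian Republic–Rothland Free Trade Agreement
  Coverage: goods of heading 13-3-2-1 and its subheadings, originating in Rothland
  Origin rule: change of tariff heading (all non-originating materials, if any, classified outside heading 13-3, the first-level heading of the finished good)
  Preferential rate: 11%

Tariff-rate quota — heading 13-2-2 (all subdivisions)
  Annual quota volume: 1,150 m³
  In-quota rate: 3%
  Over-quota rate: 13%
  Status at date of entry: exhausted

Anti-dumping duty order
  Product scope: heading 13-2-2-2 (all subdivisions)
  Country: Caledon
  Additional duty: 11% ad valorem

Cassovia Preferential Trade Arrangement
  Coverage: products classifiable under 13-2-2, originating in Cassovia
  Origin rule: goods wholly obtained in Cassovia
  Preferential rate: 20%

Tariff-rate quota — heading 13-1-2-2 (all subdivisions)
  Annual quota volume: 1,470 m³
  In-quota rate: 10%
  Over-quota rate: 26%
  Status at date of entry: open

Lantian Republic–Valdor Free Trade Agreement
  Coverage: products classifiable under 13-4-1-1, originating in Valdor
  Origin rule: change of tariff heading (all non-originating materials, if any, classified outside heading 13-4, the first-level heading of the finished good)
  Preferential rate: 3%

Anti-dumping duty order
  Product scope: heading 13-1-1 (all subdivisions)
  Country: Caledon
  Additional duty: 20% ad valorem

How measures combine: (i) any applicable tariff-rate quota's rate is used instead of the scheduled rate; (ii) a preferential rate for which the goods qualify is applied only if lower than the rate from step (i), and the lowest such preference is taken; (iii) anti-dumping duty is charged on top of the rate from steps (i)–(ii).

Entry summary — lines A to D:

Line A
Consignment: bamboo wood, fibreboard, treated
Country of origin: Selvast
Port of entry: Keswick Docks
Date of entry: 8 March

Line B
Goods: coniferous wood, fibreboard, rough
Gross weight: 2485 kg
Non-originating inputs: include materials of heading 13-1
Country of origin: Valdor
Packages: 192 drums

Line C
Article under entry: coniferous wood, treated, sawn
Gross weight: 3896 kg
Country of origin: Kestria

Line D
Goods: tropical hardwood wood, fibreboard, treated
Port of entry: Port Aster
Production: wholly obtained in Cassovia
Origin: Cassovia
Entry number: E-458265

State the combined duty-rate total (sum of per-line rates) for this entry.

41%

Line A: bamboo → 13-3; fibreboard → 13-3-1; treated → 13-3-1-2. Scheduled 14%. No special measure applies. → 14%.
Line B: coniferous → 13-1; fibreboard → 13-1-1; rough → 13-1-1-2. Scheduled 4%. Valdor agreement on 13-4-1-1: 13-1-1-2 not covered. → 4%.
Line C: coniferous → 13-1; sawn → 13-1-2; treated → 13-1-2-2. Scheduled 17%. quota on 13-1-2-2 open → in-quota 10%. → 10%.
Line D: tropical hardwood → 13-2; fibreboard → 13-2-2; treated → 13-2-2-2. Scheduled 17%. quota on 13-2-2 exhausted → over-quota 13%; Cassovia agreement on 13-2-2: wholly obtained → 20% available; preference 20% not lower than 13% → no reduction. → 13%.
Sum: 14% + 4% + 10% + 13% = 41%.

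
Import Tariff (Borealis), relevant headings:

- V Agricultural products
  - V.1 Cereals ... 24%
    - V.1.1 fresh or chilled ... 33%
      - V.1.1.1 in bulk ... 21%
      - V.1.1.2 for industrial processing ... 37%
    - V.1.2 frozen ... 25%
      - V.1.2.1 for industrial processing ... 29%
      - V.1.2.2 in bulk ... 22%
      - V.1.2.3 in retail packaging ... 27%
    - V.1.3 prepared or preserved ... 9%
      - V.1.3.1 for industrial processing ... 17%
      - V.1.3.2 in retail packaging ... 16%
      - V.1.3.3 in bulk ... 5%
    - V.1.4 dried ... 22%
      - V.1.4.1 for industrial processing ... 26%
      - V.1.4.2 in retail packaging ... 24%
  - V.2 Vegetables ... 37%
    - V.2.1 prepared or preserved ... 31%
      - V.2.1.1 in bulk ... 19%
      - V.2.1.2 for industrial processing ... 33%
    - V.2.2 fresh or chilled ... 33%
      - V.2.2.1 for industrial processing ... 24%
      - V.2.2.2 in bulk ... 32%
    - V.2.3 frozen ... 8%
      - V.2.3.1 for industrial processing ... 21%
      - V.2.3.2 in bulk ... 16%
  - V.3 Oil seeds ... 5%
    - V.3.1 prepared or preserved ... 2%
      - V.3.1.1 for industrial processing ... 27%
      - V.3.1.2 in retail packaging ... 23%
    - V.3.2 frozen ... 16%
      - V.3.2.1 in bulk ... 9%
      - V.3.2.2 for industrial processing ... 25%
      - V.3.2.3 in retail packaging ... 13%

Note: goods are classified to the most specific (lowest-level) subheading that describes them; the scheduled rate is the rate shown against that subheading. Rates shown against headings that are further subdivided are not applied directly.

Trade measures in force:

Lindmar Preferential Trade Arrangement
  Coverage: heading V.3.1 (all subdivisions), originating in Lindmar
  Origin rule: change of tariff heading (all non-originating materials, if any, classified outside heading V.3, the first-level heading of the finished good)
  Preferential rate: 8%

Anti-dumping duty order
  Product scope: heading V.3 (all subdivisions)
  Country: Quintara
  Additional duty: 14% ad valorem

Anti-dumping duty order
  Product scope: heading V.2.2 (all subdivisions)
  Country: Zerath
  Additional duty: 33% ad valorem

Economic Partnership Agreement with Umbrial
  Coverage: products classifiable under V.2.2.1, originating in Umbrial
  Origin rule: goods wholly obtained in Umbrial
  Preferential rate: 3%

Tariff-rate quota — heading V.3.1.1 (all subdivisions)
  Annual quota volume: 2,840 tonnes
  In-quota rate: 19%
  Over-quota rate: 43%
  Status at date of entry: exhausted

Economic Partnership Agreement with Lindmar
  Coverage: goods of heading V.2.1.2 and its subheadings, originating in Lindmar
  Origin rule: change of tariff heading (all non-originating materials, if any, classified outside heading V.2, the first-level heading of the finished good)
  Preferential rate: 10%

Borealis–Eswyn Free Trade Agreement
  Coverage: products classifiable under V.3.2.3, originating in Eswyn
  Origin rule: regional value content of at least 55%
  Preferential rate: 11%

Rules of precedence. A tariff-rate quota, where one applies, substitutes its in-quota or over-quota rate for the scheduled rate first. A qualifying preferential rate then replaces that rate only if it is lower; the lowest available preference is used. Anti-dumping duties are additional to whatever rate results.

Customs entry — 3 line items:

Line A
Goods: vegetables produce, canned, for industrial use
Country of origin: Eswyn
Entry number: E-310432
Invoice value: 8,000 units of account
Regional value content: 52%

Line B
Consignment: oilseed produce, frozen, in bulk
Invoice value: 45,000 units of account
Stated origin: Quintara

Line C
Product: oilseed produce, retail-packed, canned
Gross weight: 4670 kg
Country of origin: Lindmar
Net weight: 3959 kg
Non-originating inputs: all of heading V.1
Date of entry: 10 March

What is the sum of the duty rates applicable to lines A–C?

64%

Line A: vegetables → V.2; canned → V.2.1; for industrial use → V.2.1.2. Scheduled 33%. Eswyn agreement on V.3.2.3: V.2.1.2 not covered. → 33%.
Line B: oilseed → V.3; frozen → V.3.2; in bulk → V.3.2.1. Scheduled 9%. anti-dumping (Quintara, V.3): +14%; total 9% + 14% = 23%. → 23%.
Line C: oilseed → V.3; canned → V.3.1; retail-packed → V.3.1.2. Scheduled 23%. Lindmar agreement on V.3.1: CTH met → 8% available; Lindmar agreement on V.2.1.2: V.3.1.2 not covered; preferential 8%. → 8%.
Sum: 33% + 23% + 8% = 64%.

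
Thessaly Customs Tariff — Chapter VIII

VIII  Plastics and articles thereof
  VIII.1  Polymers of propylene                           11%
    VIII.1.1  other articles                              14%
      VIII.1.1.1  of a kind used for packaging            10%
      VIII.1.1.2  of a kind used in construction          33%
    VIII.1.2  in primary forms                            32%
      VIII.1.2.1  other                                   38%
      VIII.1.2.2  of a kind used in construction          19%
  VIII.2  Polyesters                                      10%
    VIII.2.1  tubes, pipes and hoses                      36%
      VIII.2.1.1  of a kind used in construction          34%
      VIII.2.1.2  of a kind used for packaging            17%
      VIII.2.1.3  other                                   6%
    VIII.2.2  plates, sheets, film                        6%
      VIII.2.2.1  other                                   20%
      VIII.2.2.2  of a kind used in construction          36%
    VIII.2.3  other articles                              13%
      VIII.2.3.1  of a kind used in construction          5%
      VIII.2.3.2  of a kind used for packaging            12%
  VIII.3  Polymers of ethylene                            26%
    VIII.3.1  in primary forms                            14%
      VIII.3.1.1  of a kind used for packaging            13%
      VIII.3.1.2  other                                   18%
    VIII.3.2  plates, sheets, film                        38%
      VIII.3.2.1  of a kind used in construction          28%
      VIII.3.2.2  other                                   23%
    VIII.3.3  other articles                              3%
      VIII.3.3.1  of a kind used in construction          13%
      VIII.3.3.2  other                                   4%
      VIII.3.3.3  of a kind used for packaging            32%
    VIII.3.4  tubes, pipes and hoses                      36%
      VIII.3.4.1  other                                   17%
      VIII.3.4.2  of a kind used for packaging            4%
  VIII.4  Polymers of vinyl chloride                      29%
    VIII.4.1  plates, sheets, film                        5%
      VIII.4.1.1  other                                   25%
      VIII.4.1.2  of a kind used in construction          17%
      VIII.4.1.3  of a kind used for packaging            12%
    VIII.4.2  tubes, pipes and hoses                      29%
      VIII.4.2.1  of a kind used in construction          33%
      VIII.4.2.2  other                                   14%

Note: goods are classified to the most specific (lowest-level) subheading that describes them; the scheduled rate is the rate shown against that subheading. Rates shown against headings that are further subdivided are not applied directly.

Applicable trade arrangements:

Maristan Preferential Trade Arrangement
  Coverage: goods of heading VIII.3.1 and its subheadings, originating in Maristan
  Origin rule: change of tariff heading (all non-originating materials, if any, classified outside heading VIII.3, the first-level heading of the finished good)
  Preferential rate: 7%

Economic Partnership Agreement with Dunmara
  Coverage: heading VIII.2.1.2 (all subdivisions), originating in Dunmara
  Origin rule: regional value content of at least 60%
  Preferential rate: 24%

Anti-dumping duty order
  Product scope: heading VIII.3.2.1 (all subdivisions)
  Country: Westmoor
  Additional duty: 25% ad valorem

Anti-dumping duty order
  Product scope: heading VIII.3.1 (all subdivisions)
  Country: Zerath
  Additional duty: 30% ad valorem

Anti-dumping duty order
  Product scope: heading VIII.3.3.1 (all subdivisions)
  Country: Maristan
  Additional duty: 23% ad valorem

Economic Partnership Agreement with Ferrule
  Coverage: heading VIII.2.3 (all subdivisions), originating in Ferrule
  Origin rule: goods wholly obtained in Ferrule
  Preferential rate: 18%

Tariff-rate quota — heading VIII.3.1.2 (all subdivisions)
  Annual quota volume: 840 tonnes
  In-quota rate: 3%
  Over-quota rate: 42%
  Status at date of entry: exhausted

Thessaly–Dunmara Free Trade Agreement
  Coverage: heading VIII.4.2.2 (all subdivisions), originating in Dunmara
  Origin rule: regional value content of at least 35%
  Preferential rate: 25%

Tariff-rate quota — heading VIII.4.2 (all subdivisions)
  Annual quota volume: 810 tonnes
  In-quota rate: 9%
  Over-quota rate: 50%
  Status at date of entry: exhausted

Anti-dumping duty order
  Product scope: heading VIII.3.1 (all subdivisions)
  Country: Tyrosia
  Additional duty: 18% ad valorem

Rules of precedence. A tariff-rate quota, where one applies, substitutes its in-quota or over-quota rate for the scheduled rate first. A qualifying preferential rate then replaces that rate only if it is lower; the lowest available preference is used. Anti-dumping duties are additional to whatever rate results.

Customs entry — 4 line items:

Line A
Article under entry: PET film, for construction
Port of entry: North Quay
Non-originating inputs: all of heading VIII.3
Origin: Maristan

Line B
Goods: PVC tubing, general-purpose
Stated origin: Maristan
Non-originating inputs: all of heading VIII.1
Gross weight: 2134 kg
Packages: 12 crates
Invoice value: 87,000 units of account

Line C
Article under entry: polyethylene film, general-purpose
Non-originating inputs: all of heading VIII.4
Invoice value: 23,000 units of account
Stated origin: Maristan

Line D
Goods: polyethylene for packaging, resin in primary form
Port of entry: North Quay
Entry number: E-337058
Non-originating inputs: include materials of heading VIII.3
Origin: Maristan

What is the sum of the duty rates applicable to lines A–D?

122%

Line A: PET → VIII.2; film → VIII.2.2; for construction → VIII.2.2.2. Scheduled 36%. Maristan agreement on VIII.3.1: VIII.2.2.2 not covered. → 36%.
Line B: PVC → VIII.4; tubing → VIII.4.2; general-purpose → VIII.4.2.2. Scheduled 14%. quota on VIII.4.2 exhausted → over-quota 50%; Maristan agreement on VIII.3.1: VIII.4.2.2 not covered. → 50%.
Line C: polyethylene → VIII.3; film → VIII.3.2; general-purpose → VIII.3.2.2. Scheduled 23%. Maristan agreement on VIII.3.1: VIII.3.2.2 not covered. → 23%.
Line D: polyethylene → VIII.3; resin in primary form → VIII.3.1; for packaging → VIII.3.1.1. Scheduled 13%. Maristan agreement on VIII.3.1: CTH not met. → 13%.
Sum: 36% + 50% + 23% + 13% = 122%.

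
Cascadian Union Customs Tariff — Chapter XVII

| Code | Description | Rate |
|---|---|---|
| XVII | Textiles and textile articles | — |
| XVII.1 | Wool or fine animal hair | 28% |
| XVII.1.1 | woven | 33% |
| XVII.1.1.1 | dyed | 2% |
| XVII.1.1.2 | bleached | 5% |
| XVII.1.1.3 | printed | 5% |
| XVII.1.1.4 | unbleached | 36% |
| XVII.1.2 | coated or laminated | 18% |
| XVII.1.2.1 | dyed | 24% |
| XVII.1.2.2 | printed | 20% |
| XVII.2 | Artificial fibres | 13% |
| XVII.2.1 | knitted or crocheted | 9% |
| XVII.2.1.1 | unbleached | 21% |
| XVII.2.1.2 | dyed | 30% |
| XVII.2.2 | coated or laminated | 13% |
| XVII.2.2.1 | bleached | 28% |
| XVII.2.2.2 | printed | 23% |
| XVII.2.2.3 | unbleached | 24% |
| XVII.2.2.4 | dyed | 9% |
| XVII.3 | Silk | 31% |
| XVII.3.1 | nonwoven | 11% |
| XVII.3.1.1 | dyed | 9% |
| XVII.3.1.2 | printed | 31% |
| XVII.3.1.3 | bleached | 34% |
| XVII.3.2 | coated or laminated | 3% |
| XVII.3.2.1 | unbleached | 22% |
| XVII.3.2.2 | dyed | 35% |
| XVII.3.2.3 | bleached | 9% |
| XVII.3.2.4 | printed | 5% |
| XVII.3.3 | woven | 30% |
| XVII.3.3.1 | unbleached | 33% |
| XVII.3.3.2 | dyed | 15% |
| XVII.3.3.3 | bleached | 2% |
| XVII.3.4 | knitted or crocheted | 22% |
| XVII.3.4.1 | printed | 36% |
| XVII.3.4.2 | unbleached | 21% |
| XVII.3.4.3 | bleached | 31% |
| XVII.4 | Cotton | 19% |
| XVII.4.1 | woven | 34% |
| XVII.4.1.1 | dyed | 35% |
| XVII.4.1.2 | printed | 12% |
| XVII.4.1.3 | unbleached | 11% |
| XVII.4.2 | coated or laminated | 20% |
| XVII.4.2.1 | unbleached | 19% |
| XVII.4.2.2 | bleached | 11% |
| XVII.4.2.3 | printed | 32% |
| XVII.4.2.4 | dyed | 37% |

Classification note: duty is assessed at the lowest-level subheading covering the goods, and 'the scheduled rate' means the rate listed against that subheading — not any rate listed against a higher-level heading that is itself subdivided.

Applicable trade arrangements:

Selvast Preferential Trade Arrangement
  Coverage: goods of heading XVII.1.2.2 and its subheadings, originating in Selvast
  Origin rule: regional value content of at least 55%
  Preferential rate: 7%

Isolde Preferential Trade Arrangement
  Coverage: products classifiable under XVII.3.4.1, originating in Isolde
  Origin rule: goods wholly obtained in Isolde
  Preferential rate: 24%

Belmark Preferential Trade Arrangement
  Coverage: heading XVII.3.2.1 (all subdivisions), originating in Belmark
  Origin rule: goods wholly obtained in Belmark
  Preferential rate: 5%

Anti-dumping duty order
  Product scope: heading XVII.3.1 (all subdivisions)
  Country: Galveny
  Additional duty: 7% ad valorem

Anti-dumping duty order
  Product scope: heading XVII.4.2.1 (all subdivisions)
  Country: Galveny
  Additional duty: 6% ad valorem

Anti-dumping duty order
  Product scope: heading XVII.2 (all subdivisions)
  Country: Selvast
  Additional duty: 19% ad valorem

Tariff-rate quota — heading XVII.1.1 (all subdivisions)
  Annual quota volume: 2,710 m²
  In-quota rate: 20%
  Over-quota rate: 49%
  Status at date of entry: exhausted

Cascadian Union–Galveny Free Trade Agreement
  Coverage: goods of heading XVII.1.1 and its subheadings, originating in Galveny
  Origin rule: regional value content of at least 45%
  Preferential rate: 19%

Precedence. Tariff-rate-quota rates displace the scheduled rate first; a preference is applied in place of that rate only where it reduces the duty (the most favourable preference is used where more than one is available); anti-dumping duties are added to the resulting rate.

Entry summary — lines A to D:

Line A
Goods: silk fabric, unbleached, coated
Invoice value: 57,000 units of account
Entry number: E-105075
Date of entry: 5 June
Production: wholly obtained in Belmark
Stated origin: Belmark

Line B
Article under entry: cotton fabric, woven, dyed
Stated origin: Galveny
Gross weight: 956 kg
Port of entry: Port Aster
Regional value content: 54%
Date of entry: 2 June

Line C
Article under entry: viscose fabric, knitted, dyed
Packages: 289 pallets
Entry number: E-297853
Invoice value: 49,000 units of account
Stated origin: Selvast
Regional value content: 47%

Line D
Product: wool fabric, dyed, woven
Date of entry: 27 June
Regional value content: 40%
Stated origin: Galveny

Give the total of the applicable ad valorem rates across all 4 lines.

Line A: silk → XVII.3; coated → XVII.3.2; unbleached → XVII.3.2.1. Scheduled 22%. Belmark agreement on XVII.3.2.1: wholly obtained → 5% available; preferential 5%. → 5%.
Line B: cotton → XVII.4; woven → XVII.4.1; dyed → XVII.4.1.1. Scheduled 35%. Galveny agreement on XVII.1.1: XVII.4.1.1 not covered. → 35%.
Line C: viscose → XVII.2; knitted → XVII.2.1; dyed → XVII.2.1.2. Scheduled 30%. Selvast agreement on XVII.1.2.2: XVII.2.1.2 not covered; anti-dumping (Selvast, XVII.2): +19%; total 30% + 19% = 49%. → 49%.
Line D: wool → XVII.1; woven → XVII.1.1; dyed → XVII.1.1.1. Scheduled 2%. quota on XVII.1.1 exhausted → over-quota 49%; Galveny agreement on XVII.1.1: RVC < 45%. → 49%.
Sum: 5% + 35% + 49% + 49% = 138%.

138%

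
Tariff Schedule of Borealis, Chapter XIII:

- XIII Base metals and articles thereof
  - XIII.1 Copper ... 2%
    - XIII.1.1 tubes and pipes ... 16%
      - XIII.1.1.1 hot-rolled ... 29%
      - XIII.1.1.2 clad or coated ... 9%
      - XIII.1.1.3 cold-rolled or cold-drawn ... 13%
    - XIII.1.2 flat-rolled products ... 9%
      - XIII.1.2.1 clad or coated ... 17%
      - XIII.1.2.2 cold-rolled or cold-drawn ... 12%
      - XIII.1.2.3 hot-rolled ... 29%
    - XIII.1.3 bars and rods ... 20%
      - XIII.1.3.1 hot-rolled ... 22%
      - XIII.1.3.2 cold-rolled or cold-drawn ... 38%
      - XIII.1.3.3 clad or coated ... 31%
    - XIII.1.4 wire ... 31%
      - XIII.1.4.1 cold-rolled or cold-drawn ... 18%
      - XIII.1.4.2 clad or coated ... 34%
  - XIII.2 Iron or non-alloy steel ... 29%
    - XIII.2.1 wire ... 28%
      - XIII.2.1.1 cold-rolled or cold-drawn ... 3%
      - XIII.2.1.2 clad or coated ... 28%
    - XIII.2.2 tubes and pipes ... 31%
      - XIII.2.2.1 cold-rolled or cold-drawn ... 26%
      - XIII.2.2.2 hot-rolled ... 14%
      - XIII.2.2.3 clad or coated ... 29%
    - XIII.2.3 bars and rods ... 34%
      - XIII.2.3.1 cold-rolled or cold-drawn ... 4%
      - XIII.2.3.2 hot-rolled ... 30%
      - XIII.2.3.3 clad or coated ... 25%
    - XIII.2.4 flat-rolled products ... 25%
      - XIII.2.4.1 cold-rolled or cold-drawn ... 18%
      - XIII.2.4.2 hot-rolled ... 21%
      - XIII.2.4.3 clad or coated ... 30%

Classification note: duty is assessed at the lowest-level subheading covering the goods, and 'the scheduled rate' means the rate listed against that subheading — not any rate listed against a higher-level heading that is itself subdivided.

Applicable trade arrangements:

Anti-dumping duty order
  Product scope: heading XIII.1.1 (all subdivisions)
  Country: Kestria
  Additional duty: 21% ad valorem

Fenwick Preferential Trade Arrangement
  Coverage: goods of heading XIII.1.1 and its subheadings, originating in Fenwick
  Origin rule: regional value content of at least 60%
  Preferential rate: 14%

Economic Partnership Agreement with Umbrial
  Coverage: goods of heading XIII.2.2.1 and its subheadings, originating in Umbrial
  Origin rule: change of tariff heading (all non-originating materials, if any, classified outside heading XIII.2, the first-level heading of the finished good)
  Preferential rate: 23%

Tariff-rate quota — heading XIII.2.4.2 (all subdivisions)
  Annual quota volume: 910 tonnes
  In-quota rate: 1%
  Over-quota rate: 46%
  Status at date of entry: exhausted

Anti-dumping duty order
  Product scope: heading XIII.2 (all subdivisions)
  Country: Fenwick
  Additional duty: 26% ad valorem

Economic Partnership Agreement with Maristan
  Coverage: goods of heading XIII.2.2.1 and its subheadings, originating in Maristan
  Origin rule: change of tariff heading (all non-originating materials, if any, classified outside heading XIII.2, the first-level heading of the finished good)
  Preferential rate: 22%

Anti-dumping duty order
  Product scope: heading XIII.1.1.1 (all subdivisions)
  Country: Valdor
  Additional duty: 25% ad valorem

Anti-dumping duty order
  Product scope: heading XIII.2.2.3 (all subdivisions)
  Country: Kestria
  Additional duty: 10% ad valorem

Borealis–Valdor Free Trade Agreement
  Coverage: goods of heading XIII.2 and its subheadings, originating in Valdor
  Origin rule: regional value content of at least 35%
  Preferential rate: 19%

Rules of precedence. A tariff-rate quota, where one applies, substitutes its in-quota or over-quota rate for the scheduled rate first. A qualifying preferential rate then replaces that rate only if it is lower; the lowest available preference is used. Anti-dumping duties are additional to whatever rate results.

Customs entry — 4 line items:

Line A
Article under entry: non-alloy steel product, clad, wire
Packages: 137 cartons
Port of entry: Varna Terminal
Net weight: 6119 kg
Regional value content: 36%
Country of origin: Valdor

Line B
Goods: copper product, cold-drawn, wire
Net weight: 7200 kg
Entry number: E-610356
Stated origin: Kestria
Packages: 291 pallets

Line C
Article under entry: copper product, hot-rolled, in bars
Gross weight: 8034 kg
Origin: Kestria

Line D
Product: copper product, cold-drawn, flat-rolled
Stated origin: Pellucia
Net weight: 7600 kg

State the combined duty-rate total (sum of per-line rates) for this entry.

71%

Line A: non-alloy steel → XIII.2; wire → XIII.2.1; clad → XIII.2.1.2. Scheduled 28%. Valdor agreement on XIII.2: RVC ≥ 35% → 19% available; preferential 19%. → 19%.
Line B: copper → XIII.1; wire → XIII.1.4; cold-drawn → XIII.1.4.1. Scheduled 18%. No special measure applies. → 18%.
Line C: copper → XIII.1; in bars → XIII.1.3; hot-rolled → XIII.1.3.1. Scheduled 22%. No special measure applies. → 22%.
Line D: copper → XIII.1; flat-rolled → XIII.1.2; cold-drawn → XIII.1.2.2. Scheduled 12%. No special measure applies. → 12%.
Sum: 19% + 18% + 22% + 12% = 71%.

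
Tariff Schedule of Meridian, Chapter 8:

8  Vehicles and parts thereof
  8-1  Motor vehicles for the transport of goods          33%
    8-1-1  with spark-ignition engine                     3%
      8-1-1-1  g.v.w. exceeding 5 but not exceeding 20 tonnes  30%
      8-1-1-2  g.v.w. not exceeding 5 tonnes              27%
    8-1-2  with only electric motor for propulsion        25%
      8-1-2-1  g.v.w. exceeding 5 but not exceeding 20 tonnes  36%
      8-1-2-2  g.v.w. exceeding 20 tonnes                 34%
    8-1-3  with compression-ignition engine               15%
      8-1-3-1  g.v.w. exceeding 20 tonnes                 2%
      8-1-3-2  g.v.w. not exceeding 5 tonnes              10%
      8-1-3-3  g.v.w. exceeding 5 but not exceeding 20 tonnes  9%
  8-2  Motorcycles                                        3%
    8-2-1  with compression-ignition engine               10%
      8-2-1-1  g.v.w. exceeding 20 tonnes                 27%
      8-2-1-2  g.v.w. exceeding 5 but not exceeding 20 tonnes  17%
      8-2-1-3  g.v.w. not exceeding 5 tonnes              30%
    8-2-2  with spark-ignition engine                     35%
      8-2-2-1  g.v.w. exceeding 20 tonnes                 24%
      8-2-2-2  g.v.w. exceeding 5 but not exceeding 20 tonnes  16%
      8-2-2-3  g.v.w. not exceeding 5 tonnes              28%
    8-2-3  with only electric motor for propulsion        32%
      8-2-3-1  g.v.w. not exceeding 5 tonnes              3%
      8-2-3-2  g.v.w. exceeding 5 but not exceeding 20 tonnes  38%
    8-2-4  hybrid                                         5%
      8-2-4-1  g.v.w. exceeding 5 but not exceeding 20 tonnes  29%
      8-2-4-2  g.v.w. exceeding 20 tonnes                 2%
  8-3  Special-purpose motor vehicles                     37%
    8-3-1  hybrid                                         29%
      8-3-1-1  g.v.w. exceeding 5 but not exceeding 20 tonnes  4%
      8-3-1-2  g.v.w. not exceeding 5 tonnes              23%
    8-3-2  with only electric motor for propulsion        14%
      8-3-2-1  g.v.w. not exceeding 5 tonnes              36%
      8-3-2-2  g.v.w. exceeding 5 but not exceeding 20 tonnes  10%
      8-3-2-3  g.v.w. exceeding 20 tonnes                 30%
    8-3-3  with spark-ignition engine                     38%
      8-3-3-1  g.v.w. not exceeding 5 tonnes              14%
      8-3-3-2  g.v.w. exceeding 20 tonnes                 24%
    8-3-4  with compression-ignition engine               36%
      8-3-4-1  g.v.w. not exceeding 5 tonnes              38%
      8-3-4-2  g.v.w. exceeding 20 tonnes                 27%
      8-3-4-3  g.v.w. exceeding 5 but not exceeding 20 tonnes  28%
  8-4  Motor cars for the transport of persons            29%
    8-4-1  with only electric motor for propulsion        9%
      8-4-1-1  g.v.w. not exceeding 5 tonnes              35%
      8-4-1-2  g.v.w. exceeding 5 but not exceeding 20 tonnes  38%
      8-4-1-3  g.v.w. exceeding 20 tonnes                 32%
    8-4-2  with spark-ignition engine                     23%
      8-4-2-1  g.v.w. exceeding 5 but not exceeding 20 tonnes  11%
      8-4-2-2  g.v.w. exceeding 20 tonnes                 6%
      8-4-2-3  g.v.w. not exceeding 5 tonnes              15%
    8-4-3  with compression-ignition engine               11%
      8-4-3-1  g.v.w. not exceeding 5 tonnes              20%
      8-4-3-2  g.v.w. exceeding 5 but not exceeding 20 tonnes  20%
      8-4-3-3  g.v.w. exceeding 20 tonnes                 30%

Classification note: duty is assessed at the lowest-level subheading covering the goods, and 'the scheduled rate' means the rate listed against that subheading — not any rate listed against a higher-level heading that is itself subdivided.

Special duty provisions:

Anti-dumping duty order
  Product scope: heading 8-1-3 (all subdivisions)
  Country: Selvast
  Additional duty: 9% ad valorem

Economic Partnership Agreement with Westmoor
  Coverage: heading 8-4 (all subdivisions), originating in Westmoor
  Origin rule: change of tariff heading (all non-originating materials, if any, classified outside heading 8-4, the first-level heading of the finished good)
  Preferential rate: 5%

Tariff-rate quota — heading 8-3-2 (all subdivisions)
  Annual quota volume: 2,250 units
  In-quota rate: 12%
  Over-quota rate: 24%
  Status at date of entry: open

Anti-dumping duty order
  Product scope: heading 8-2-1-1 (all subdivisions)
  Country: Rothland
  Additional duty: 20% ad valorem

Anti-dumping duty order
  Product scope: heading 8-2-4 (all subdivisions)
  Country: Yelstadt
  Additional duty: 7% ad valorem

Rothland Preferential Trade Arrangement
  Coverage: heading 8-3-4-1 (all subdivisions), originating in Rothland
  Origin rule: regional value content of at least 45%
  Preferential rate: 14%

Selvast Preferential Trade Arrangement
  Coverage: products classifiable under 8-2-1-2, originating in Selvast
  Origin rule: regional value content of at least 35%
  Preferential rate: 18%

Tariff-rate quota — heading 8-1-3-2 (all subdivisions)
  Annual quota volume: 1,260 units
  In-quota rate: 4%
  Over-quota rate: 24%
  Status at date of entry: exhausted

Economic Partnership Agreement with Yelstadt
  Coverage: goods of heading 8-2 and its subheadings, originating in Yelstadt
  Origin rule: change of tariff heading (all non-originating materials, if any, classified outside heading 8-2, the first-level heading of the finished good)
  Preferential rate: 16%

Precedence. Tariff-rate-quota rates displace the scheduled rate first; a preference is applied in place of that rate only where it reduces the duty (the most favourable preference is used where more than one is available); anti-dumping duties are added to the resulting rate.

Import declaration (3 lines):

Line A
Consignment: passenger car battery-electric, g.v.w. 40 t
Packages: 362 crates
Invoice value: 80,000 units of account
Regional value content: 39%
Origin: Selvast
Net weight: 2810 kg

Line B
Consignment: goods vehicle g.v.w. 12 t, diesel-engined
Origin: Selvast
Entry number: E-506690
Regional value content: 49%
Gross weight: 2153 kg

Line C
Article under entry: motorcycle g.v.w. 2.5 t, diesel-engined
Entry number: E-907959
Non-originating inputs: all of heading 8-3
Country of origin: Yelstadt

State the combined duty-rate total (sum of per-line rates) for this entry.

66%

Line A: passenger car → 8-4; battery-electric → 8-4-1; g.v.w. 40 t → 8-4-1-3. Scheduled 32%. Selvast agreement on 8-2-1-2: 8-4-1-3 not covered. → 32%.
Line B: goods vehicle → 8-1; diesel-engined → 8-1-3; g.v.w. 12 t → 8-1-3-3. Scheduled 9%. Selvast agreement on 8-2-1-2: 8-1-3-3 not covered; anti-dumping (Selvast, 8-1-3): +9%; total 9% + 9% = 18%. → 18%.
Line C: motorcycle → 8-2; diesel-engined → 8-2-1; g.v.w. 2.5 t → 8-2-1-3. Scheduled 30%. Yelstadt agreement on 8-2: CTH met → 16% available; preferential 16%. → 16%.
Sum: 32% + 18% + 16% = 66%.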